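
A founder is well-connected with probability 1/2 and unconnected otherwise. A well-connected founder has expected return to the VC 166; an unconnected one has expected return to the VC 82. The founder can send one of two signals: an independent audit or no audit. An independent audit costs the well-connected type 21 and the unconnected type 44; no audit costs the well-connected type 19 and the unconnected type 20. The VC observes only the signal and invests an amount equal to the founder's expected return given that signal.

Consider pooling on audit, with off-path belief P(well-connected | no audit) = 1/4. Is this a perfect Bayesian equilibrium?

On the equilibrium path (audit) the VC holds the prior 1/2 and pays 1/2·166 + 1/2·82 = 124. Off-path (no audit) belief 1/4 gives 1/4·166 + 3/4·82 = 103.
Well-connected: audit gives 124 − 21 = 103; no audit gives 103 − 19 = 84. Stays. ✓
Unconnected: audit gives 124 − 44 = 80; no audit gives 103 − 20 = 83. Deviates. ✗

No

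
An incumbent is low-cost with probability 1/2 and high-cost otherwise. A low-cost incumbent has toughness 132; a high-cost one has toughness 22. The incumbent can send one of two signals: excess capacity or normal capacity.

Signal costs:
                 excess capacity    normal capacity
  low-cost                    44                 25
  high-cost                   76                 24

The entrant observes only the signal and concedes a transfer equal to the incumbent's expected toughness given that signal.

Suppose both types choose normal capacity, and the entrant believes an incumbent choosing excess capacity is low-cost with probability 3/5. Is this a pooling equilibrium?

Yes

At the pooled signal (normal capacity) the entrant holds the prior 1/2 and pays 1/2·132 + 1/2·22 = 77. Off-path (excess capacity) belief 3/5 gives 3/5·132 + 2/5·22 = 88.
Low-cost: normal capacity gives 77 − 25 = 52; excess capacity gives 88 − 44 = 44. Stays. ✓
High-cost: normal capacity gives 77 − 24 = 53; excess capacity gives 88 − 76 = 12. Stays. ✓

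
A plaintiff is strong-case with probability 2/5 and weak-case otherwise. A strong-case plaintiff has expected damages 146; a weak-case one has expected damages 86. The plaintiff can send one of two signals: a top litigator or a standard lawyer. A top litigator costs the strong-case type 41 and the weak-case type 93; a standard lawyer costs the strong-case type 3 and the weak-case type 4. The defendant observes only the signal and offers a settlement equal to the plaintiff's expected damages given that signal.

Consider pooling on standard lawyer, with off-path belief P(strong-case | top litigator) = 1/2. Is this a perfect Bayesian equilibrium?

On the equilibrium path (standard lawyer) the defendant holds the prior 2/5 and pays 2/5·146 + 3/5·86 = 110. Off-path (top litigator) belief 1/2 gives 1/2·146 + 1/2·86 = 116.
Strong-case: standard lawyer gives 110 − 3 = 107; top litigator gives 116 − 41 = 75. Stays. ✓
Weak-case: standard lawyer gives 110 − 4 = 106; top litigator gives 116 − 93 = 23. Stays. ✓
Beliefs are Bayes-consistent on-path and both types best-respond.

Yes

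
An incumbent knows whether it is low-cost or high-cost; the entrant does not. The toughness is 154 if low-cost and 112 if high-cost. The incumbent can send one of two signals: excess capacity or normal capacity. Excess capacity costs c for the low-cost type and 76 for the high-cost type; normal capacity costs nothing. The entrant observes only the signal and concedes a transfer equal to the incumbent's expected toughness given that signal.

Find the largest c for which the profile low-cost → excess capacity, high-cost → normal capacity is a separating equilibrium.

Under separation: excess capacity → low-cost (pays 154); normal capacity → high-cost (pays 112).
High-cost: 112 − 0 = 112 ≥ 154 − 76 = 78. Holds regardless of c. ✓
Low-cost: 154 − c ≥ 112 − 0, so c ≤ 154 − 112 = 42.

42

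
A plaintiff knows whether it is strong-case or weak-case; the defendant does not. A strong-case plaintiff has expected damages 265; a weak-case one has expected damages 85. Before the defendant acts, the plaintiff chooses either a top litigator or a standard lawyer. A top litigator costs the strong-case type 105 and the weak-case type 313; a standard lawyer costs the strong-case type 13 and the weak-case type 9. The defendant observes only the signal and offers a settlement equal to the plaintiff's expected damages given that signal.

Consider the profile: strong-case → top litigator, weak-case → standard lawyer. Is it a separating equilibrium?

Yes

If types separate, top litigator earns payment 265 and standard lawyer earns 85.
Strong-case: top litigator gives 265 − 105 = 160; standard lawyer gives 85 − 13 = 72. No deviation. ✓
Weak-case: standard lawyer gives 85 − 9 = 76; top litigator gives 265 − 313 = -48. No deviation. ✓
Neither type gains from mimicking the other.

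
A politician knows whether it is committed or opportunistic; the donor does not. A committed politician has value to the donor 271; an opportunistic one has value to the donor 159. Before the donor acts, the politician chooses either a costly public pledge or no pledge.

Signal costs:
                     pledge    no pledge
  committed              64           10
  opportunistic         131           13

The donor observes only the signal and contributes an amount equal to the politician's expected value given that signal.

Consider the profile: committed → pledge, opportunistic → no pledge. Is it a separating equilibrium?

Yes

Under separation the donor infers type exactly: pledge → committed (pays 271), no pledge → opportunistic (pays 159).
Committed: pledge gives 271 − 64 = 207; no pledge gives 159 − 10 = 149. No deviation. ✓
Opportunistic: no pledge gives 159 − 13 = 146; pledge gives 271 − 131 = 140. No deviation. ✓
Neither type gains from mimicking the other.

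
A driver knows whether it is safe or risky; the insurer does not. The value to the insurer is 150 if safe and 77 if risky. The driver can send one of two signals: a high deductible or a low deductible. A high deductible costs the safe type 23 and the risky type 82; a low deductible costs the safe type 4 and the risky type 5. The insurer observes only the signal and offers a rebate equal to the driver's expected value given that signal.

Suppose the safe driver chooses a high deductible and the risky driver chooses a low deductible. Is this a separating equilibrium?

Under separation the insurer infers type exactly: high deductible → safe (pays 150), low deductible → risky (pays 77).
Safe: high deductible gives 150 − 23 = 127; low deductible gives 77 − 4 = 73. No deviation. ✓
Risky: low deductible gives 77 − 5 = 72; high deductible gives 150 − 82 = 68. No deviation. ✓
Both incentive constraints hold.

Yes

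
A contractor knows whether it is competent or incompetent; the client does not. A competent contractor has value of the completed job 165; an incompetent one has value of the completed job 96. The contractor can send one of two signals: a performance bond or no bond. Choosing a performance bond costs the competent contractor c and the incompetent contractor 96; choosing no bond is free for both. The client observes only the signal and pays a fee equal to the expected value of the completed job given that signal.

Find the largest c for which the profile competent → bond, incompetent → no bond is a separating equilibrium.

Under separation: bond → competent (pays 165); no bond → incompetent (pays 96).
Incompetent: 96 − 0 = 96 ≥ 165 − 96 = 69. Holds regardless of c. ✓
Competent: 165 − c ≥ 96 − 0, so c ≤ 165 − 96 = 69.

69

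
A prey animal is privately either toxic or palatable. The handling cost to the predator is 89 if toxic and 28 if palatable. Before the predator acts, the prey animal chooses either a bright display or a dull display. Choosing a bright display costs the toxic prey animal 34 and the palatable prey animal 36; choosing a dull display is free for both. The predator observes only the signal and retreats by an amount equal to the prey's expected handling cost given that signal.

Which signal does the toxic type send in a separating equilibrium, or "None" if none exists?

None

Try toxic → bright display, palatable → dull display:
  If types separate, bright display earns payment 89 and dull display earns 28.
  Toxic: bright display gives 89 − 34 = 55; dull display gives 28 − 0 = 28. No deviation. ✓
  Palatable: dull display gives 28 − 0 = 28; bright display gives 89 − 36 = 53. Would deviate. ✗
Try toxic → dull display, palatable → bright display:
  If types separate, dull display earns payment 89 and bright display earns 28.
  Toxic: dull display gives 89 − 0 = 89; bright display gives 28 − 34 = -6. No deviation. ✓
  Palatable: bright display gives 28 − 36 = -8; dull display gives 89 − 0 = 89. Would deviate. ✗
Neither assignment is incentive-compatible.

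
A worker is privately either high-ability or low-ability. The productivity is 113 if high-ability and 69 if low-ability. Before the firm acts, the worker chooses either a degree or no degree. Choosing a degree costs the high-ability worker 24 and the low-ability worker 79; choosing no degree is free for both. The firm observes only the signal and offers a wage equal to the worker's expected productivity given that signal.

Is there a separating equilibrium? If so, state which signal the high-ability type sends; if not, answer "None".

degree

Try high-ability → degree, low-ability → no degree:
  If types separate, degree earns payment 113 and no degree earns 69.
  High-ability: degree gives 113 − 24 = 89; no degree gives 69 − 0 = 69. No deviation. ✓
  Low-ability: no degree gives 69 − 0 = 69; degree gives 113 − 79 = 34. No deviation. ✓
Both hold — the high-ability type sends degree.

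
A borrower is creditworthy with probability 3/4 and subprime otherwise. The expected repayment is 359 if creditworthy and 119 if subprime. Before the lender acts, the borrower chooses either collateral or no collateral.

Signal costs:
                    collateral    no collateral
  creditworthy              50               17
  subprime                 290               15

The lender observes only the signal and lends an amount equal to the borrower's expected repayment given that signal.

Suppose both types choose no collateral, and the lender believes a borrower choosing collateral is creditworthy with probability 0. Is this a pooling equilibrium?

On the equilibrium path (no collateral) the lender holds the prior 3/4 and pays 3/4·359 + 1/4·119 = 299. Off-path (collateral) belief 0 gives 0·359 + 1·119 = 119.
Creditworthy: no collateral gives 299 − 17 = 282; collateral gives 119 − 50 = 69. Stays. ✓
Subprime: no collateral gives 299 − 15 = 284; collateral gives 119 − 290 = -171. Stays. ✓
Beliefs are Bayes-consistent on-path and both types best-respond.

Yes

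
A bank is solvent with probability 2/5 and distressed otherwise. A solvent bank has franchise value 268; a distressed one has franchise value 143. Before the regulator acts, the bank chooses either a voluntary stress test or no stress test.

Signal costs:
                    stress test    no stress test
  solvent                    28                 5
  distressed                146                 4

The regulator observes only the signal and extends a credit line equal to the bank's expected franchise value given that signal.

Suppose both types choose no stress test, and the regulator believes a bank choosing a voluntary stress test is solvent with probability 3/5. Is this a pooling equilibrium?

No

At the pooled signal (no stress test) the regulator holds the prior 2/5 and pays 2/5·268 + 3/5·143 = 193. Off-path (stress test) belief 3/5 gives 3/5·268 + 2/5·143 = 218.
Solvent: no stress test gives 193 − 5 = 188; stress test gives 218 − 28 = 190. Deviates. ✗
Distressed: no stress test gives 193 − 4 = 189; stress test gives 218 − 146 = 72. Stays. ✓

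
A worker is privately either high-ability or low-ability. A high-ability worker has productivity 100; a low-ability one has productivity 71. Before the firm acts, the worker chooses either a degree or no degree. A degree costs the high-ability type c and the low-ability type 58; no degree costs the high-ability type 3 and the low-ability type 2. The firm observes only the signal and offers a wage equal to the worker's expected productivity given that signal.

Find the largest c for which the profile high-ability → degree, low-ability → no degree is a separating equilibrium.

Under separation: degree → high-ability (pays 100); no degree → low-ability (pays 71).
Low-ability: 71 − 2 = 69 ≥ 100 − 58 = 42. Holds regardless of c. ✓
High-ability: 100 − c ≥ 71 − 3, so c ≤ 100 − 68 = 32.

32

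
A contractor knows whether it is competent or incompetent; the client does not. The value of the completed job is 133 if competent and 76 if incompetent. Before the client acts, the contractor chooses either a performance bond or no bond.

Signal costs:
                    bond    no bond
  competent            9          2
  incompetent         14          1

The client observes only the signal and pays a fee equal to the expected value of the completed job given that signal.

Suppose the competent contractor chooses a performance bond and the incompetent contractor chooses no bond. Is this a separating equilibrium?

No

Under separation the client infers type exactly: bond → competent (pays 133), no bond → incompetent (pays 76).
Competent: bond gives 133 − 9 = 124; no bond gives 76 − 2 = 74. No deviation. ✓
Incompetent: no bond gives 76 − 1 = 75; bond gives 133 − 14 = 119. Would deviate. ✗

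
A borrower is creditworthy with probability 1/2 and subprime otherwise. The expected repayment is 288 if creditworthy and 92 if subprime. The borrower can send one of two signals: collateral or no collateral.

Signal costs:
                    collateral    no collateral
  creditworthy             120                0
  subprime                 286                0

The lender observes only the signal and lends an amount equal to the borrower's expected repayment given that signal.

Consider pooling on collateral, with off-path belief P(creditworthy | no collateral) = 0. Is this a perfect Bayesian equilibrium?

At the pooled signal (collateral) the lender holds the prior 1/2 and pays 1/2·288 + 1/2·92 = 190. Off-path (no collateral) belief 0 gives 0·288 + 1·92 = 92.
Creditworthy: collateral gives 190 − 120 = 70; no collateral gives 92 − 0 = 92. Deviates. ✗
Subprime: collateral gives 190 − 286 = -96; no collateral gives 92 − 0 = 92. Deviates. ✗

No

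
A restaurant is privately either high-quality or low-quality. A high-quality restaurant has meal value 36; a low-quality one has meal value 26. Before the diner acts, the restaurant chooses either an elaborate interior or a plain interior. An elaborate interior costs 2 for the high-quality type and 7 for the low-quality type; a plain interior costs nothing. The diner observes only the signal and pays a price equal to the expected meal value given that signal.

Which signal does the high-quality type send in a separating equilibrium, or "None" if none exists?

None

Try high-quality → elaborate interior, low-quality → plain interior:
  Under separation the diner infers type exactly: elaborate interior → high-quality (pays 36), plain interior → low-quality (pays 26).
  High-quality: elaborate interior gives 36 − 2 = 34; plain interior gives 26 − 0 = 26. No deviation. ✓
  Low-quality: plain interior gives 26 − 0 = 26; elaborate interior gives 36 − 7 = 29. Would deviate. ✗
Try high-quality → plain interior, low-quality → elaborate interior:
  Under separation the diner infers type exactly: plain interior → high-quality (pays 36), elaborate interior → low-quality (pays 26).
  High-quality: plain interior gives 36 − 0 = 36; elaborate interior gives 26 − 2 = 24. No deviation. ✓
  Low-quality: elaborate interior gives 26 − 7 = 19; plain interior gives 36 − 0 = 36. Would deviate. ✗
Neither assignment is incentive-compatible.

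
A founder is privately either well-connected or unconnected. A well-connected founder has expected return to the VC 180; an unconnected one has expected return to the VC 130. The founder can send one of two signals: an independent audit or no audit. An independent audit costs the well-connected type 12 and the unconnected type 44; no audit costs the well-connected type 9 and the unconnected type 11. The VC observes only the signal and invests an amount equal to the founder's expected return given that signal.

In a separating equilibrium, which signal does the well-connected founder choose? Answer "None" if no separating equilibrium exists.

Try well-connected → audit, unconnected → no audit:
  If types separate, audit earns payment 180 and no audit earns 130.
  Well-connected: audit gives 180 − 12 = 168; no audit gives 130 − 9 = 121. No deviation. ✓
  Unconnected: no audit gives 130 − 11 = 119; audit gives 180 − 44 = 136. Would deviate. ✗
Try well-connected → no audit, unconnected → audit:
  If types separate, no audit earns payment 180 and audit earns 130.
  Well-connected: no audit gives 180 − 9 = 171; audit gives 130 − 12 = 118. No deviation. ✓
  Unconnected: audit gives 130 − 44 = 86; no audit gives 180 − 11 = 169. Would deviate. ✗
Neither assignment is incentive-compatible.

None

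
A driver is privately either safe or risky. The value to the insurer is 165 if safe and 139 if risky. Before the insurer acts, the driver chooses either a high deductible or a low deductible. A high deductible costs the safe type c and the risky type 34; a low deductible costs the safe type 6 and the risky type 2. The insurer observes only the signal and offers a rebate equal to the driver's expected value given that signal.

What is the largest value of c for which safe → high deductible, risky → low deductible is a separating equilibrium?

32

Under separation: high deductible → safe (pays 165); low deductible → risky (pays 139).
Risky: 139 − 2 = 137 ≥ 165 − 34 = 131. Holds regardless of c. ✓
Safe: 165 − c ≥ 139 − 6, so c ≤ 165 − 133 = 32.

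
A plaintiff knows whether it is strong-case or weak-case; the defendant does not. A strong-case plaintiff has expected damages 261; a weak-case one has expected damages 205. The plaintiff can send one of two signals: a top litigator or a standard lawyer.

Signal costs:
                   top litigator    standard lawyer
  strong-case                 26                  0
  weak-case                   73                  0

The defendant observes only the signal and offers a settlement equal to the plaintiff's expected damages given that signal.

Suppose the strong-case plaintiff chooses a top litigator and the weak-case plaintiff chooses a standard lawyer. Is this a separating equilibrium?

Yes

If types separate, top litigator earns payment 261 and standard lawyer earns 205.
Strong-case: top litigator gives 261 − 26 = 235; standard lawyer gives 205 − 0 = 205. No deviation. ✓
Weak-case: standard lawyer gives 205 − 0 = 205; top litigator gives 261 − 73 = 188. No deviation. ✓
Neither type gains from mimicking the other.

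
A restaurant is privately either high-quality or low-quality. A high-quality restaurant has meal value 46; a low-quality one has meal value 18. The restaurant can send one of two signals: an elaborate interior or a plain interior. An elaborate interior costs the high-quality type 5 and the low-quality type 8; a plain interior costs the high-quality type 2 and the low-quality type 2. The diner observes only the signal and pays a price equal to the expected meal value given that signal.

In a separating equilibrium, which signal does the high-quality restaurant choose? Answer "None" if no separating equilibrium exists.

Try high-quality → elaborate interior, low-quality → plain interior:
  Under separation the diner infers type exactly: elaborate interior → high-quality (pays 46), plain interior → low-quality (pays 18).
  High-quality: elaborate interior gives 46 − 5 = 41; plain interior gives 18 − 2 = 16. No deviation. ✓
  Low-quality: plain interior gives 18 − 2 = 16; elaborate interior gives 46 − 8 = 38. Would deviate. ✗
Try high-quality → plain interior, low-quality → elaborate interior:
  Under separation the diner infers type exactly: plain interior → high-quality (pays 46), elaborate interior → low-quality (pays 18).
  High-quality: plain interior gives 46 − 2 = 44; elaborate interior gives 18 − 5 = 13. No deviation. ✓
  Low-quality: elaborate interior gives 18 − 8 = 10; plain interior gives 46 − 2 = 44. Would deviate. ✗
Neither assignment is incentive-compatible.

None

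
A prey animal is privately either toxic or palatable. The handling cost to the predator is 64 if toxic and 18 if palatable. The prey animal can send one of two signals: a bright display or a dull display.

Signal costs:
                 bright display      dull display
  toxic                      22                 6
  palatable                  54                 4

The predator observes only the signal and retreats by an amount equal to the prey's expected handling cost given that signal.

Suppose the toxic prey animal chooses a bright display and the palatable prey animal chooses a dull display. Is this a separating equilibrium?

If types separate, bright display earns payment 64 and dull display earns 18.
Toxic: bright display gives 64 − 22 = 42; dull display gives 18 − 6 = 12. No deviation. ✓
Palatable: dull display gives 18 − 4 = 14; bright display gives 64 − 54 = 10. No deviation. ✓
Neither type gains from mimicking the other.

Yes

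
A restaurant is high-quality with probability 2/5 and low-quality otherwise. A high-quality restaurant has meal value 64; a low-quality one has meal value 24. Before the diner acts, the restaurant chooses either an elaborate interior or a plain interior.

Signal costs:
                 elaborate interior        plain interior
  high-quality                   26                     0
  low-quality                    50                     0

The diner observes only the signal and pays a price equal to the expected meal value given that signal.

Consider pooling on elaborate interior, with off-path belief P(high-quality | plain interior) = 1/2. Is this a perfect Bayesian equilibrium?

No

On the equilibrium path (elaborate interior) the diner holds the prior 2/5 and pays 2/5·64 + 3/5·24 = 40. Off-path (plain interior) belief 1/2 gives 1/2·64 + 1/2·24 = 44.
High-quality: elaborate interior gives 40 − 26 = 14; plain interior gives 44 − 0 = 44. Deviates. ✗
Low-quality: elaborate interior gives 40 − 50 = -10; plain interior gives 44 − 0 = 44. Deviates. ✗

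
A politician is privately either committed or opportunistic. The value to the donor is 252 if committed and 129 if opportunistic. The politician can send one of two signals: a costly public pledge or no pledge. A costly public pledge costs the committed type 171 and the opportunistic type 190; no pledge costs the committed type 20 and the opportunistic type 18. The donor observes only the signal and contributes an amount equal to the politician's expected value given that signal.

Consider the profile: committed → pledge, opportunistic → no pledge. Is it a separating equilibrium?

If types separate, pledge earns payment 252 and no pledge earns 129.
Committed: pledge gives 252 − 171 = 81; no pledge gives 129 − 20 = 109. Would deviate. ✗
Opportunistic: no pledge gives 129 − 18 = 111; pledge gives 252 − 190 = 62. No deviation. ✓

No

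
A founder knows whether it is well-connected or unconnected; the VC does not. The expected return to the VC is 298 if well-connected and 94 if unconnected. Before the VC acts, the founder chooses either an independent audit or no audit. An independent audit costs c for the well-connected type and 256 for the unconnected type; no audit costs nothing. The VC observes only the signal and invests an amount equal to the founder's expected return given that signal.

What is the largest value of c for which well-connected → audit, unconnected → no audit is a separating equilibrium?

Under separation: audit → well-connected (pays 298); no audit → unconnected (pays 94).
Unconnected: 94 − 0 = 94 ≥ 298 − 256 = 42. Holds regardless of c. ✓
Well-connected: 298 − c ≥ 94 − 0, so c ≤ 298 − 94 = 204.

204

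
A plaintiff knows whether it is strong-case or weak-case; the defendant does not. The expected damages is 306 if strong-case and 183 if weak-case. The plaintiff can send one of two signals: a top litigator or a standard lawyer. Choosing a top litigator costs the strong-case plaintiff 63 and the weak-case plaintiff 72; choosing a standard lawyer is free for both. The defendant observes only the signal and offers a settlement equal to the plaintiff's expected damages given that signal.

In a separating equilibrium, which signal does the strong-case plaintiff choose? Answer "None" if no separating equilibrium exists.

Try strong-case → top litigator, weak-case → standard lawyer:
  If types separate, top litigator earns payment 306 and standard lawyer earns 183.
  Strong-case: top litigator gives 306 − 63 = 243; standard lawyer gives 183 − 0 = 183. No deviation. ✓
  Weak-case: standard lawyer gives 183 − 0 = 183; top litigator gives 306 − 72 = 234. Would deviate. ✗
Try strong-case → standard lawyer, weak-case → top litigator:
  If types separate, standard lawyer earns payment 306 and top litigator earns 183.
  Strong-case: standard lawyer gives 306 − 0 = 306; top litigator gives 183 − 63 = 120. No deviation. ✓
  Weak-case: top litigator gives 183 − 72 = 111; standard lawyer gives 306 − 0 = 306. Would deviate. ✗
Neither assignment is incentive-compatible.

None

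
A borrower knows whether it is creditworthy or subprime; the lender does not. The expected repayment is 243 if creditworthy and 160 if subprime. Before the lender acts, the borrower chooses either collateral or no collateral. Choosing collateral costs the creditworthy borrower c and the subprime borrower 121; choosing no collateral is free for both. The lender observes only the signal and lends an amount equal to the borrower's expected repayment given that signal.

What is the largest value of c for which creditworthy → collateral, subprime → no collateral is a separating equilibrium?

83

Under separation: collateral → creditworthy (pays 243); no collateral → subprime (pays 160).
Subprime: 160 − 0 = 160 ≥ 243 − 121 = 122. Holds regardless of c. ✓
Creditworthy: 243 − c ≥ 160 − 0, so c ≤ 243 − 160 = 83.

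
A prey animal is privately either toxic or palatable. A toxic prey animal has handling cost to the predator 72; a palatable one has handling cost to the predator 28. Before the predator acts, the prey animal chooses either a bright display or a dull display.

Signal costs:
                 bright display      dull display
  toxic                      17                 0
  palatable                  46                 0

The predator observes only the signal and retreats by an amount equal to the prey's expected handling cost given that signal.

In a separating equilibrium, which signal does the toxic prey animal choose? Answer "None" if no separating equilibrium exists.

Try toxic → bright display, palatable → dull display:
  Under separation the predator infers type exactly: bright display → toxic (pays 72), dull display → palatable (pays 28).
  Toxic: bright display gives 72 − 17 = 55; dull display gives 28 − 0 = 28. No deviation. ✓
  Palatable: dull display gives 28 − 0 = 28; bright display gives 72 − 46 = 26. No deviation. ✓
Both hold — the toxic type sends bright display.

bright display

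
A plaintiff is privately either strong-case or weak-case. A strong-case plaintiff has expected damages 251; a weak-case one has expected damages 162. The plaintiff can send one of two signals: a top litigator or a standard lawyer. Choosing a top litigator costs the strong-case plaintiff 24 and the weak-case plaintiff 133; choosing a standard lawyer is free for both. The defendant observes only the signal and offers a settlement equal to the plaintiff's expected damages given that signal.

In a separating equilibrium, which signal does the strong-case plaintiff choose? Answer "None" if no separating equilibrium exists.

top litigator

Try strong-case → top litigator, weak-case → standard lawyer:
  Under separation the defendant infers type exactly: top litigator → strong-case (pays 251), standard lawyer → weak-case (pays 162).
  Strong-case: top litigator gives 251 − 24 = 227; standard lawyer gives 162 − 0 = 162. No deviation. ✓
  Weak-case: standard lawyer gives 162 − 0 = 162; top litigator gives 251 − 133 = 118. No deviation. ✓
Both hold — the strong-case type sends top litigator.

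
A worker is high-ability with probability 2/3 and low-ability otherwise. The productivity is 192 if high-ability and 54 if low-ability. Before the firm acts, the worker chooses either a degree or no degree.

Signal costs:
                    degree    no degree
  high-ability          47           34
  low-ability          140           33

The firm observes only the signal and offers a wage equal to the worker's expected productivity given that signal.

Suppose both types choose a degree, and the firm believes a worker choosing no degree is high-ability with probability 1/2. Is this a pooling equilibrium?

No

At the pooled signal (degree) the firm holds the prior 2/3 and pays 2/3·192 + 1/3·54 = 146. Off-path (no degree) belief 1/2 gives 1/2·192 + 1/2·54 = 123.
High-ability: degree gives 146 − 47 = 99; no degree gives 123 − 34 = 89. Stays. ✓
Low-ability: degree gives 146 − 140 = 6; no degree gives 123 − 33 = 90. Deviates. ✗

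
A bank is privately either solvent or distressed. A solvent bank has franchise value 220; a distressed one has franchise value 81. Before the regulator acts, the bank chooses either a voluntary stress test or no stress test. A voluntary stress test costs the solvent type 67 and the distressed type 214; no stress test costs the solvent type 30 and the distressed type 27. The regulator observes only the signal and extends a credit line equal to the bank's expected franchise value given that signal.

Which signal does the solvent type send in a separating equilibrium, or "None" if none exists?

Try solvent → stress test, distressed → no stress test:
  Under separation the regulator infers type exactly: stress test → solvent (pays 220), no stress test → distressed (pays 81).
  Solvent: stress test gives 220 − 67 = 153; no stress test gives 81 − 30 = 51. No deviation. ✓
  Distressed: no stress test gives 81 − 27 = 54; stress test gives 220 − 214 = 6. No deviation. ✓
Both hold — the solvent type sends stress test.

stress test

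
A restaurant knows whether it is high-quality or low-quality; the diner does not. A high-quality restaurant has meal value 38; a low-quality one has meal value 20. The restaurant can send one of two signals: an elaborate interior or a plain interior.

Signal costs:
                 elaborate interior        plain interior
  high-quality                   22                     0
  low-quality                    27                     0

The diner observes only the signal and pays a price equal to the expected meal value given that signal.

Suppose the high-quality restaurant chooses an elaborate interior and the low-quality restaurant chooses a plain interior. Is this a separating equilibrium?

No

If types separate, elaborate interior earns payment 38 and plain interior earns 20.
High-quality: elaborate interior gives 38 − 22 = 16; plain interior gives 20 − 0 = 20. Would deviate. ✗
Low-quality: plain interior gives 20 − 0 = 20; elaborate interior gives 38 − 27 = 11. No deviation. ✓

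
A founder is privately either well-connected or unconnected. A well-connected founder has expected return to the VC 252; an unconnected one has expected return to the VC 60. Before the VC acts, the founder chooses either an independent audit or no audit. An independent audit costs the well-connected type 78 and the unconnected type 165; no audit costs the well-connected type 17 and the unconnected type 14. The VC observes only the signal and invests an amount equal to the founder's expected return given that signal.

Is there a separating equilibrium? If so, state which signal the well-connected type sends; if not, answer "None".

Try well-connected → audit, unconnected → no audit:
  Under separation the VC infers type exactly: audit → well-connected (pays 252), no audit → unconnected (pays 60).
  Well-connected: audit gives 252 − 78 = 174; no audit gives 60 − 17 = 43. No deviation. ✓
  Unconnected: no audit gives 60 − 14 = 46; audit gives 252 − 165 = 87. Would deviate. ✗
Try well-connected → no audit, unconnected → audit:
  Under separation the VC infers type exactly: no audit → well-connected (pays 252), audit → unconnected (pays 60).
  Well-connected: no audit gives 252 − 17 = 235; audit gives 60 − 78 = -18. No deviation. ✓
  Unconnected: audit gives 60 − 165 = -105; no audit gives 252 − 14 = 238. Would deviate. ✗
Neither assignment is incentive-compatible.

None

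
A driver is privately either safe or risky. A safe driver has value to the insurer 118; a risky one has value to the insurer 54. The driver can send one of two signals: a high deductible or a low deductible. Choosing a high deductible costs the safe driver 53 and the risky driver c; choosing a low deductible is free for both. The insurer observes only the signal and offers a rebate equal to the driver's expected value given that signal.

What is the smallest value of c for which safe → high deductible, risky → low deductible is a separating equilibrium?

Under separation: high deductible → safe (pays 118); low deductible → risky (pays 54).
Safe: 118 − 53 = 65 ≥ 54 − 0 = 54. Holds regardless of c. ✓
Risky: 54 − 0 ≥ 118 − c, so c ≥ 118 − 54 = 64.

64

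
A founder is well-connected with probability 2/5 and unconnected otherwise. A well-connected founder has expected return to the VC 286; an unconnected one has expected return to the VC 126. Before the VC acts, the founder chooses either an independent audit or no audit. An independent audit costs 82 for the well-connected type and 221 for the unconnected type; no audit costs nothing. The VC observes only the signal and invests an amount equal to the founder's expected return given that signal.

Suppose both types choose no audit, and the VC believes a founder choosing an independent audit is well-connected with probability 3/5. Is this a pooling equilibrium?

Yes

At the pooled signal (no audit) the VC holds the prior 2/5 and pays 2/5·286 + 3/5·126 = 190. Off-path (audit) belief 3/5 gives 3/5·286 + 2/5·126 = 222.
Well-connected: no audit gives 190 − 0 = 190; audit gives 222 − 82 = 140. Stays. ✓
Unconnected: no audit gives 190 − 0 = 190; audit gives 222 − 221 = 1. Stays. ✓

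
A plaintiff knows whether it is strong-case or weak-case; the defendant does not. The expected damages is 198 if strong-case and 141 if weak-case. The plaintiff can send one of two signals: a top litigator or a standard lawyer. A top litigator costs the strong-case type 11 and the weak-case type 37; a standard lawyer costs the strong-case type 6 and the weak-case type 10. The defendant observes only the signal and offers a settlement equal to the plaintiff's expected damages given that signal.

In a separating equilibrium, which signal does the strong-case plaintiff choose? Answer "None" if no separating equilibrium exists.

Try strong-case → top litigator, weak-case → standard lawyer:
  If types separate, top litigator earns payment 198 and standard lawyer earns 141.
  Strong-case: top litigator gives 198 − 11 = 187; standard lawyer gives 141 − 6 = 135. No deviation. ✓
  Weak-case: standard lawyer gives 141 − 10 = 131; top litigator gives 198 − 37 = 161. Would deviate. ✗
Try strong-case → standard lawyer, weak-case → top litigator:
  If types separate, standard lawyer earns payment 198 and top litigator earns 141.
  Strong-case: standard lawyer gives 198 − 6 = 192; top litigator gives 141 − 11 = 130. No deviation. ✓
  Weak-case: top litigator gives 141 − 37 = 104; standard lawyer gives 198 − 10 = 188. Would deviate. ✗
Neither assignment is incentive-compatible.

None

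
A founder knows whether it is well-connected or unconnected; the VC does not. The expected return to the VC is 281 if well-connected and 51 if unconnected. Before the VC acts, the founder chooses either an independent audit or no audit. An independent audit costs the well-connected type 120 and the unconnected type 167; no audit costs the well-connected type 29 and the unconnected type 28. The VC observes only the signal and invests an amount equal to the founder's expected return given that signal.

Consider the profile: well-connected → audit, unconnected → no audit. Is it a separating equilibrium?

No

Under separation the VC infers type exactly: audit → well-connected (pays 281), no audit → unconnected (pays 51).
Well-connected: audit gives 281 − 120 = 161; no audit gives 51 − 29 = 22. No deviation. ✓
Unconnected: no audit gives 51 − 28 = 23; audit gives 281 − 167 = 114. Would deviate. ✗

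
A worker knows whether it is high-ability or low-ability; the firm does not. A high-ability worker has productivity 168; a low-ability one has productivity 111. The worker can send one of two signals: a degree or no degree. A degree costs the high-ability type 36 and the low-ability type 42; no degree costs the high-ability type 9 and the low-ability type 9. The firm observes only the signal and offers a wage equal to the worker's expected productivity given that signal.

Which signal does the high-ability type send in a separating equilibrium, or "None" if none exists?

Try high-ability → degree, low-ability → no degree:
  If types separate, degree earns payment 168 and no degree earns 111.
  High-ability: degree gives 168 − 36 = 132; no degree gives 111 − 9 = 102. No deviation. ✓
  Low-ability: no degree gives 111 − 9 = 102; degree gives 168 − 42 = 126. Would deviate. ✗
Try high-ability → no degree, low-ability → degree:
  If types separate, no degree earns payment 168 and degree earns 111.
  High-ability: no degree gives 168 − 9 = 159; degree gives 111 − 36 = 75. No deviation. ✓
  Low-ability: degree gives 111 − 42 = 69; no degree gives 168 − 9 = 159. Would deviate. ✗
Neither assignment is incentive-compatible.

None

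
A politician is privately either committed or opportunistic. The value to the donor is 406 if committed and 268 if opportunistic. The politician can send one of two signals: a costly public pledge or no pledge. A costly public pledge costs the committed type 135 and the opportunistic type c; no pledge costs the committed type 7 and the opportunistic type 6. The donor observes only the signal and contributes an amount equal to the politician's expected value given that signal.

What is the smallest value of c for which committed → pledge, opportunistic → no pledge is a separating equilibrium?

Under separation: pledge → committed (pays 406); no pledge → opportunistic (pays 268).
Committed: 406 − 135 = 271 ≥ 268 − 7 = 261. Holds regardless of c. ✓
Opportunistic: 268 − 6 ≥ 406 − c, so c ≥ 406 − 262 = 144.

144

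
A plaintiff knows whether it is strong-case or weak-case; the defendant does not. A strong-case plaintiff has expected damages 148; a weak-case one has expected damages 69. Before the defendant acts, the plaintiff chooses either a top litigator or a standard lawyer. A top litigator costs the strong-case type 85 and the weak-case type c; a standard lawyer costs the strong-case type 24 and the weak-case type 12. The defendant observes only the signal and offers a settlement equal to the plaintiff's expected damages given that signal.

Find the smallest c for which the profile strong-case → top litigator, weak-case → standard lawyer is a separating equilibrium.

91

Under separation: top litigator → strong-case (pays 148); standard lawyer → weak-case (pays 69).
Strong-case: 148 − 85 = 63 ≥ 69 − 24 = 45. Holds regardless of c. ✓
Weak-case: 69 − 12 ≥ 148 − c, so c ≥ 148 − 57 = 91.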